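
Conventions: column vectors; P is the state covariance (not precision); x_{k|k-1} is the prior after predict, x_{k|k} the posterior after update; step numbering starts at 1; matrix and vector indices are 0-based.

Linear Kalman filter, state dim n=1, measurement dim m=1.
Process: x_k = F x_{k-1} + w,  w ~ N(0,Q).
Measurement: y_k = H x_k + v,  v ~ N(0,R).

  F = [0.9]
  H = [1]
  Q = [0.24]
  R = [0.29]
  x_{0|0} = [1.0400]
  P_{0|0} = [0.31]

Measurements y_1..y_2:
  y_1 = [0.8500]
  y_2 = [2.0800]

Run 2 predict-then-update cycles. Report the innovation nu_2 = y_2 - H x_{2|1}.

step 1: x^-=[0.9360]  P^-=[0.4911]  S=[0.7811]  K=[0.6287]  nu=[-0.0860]  x^+=[0.8819]  P^+=[0.1823]
step 2: x^-=[0.7937]  P^-=[0.3877]  S=[0.6777]  K=[0.5721]  nu=[1.2863]  x^+=[1.5296]  P^+=[0.1659]

innov = [1.2863]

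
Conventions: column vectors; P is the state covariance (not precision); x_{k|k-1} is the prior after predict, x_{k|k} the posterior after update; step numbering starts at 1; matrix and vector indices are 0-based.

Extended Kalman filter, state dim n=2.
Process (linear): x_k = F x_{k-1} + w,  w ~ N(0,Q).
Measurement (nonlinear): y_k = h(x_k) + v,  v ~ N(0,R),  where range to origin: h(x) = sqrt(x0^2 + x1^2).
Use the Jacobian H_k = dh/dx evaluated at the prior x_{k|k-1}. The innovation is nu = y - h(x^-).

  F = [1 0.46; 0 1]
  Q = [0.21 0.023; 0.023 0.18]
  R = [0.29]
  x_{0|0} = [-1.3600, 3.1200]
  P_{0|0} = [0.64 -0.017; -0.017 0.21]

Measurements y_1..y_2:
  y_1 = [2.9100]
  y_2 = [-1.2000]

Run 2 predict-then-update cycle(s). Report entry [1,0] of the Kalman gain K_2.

K[1,0] = 0.4185

step 1: x^-=[0.0752, 3.1200]  P^-=[0.8788 0.1026; 0.1026 0.3900]  H_jac=[0.0241 0.9997]  S=[0.6852]  K=[0.1806; 0.5726]  nu=[-0.2109]  x^+=[0.0371, 2.9992]  P^+=[0.8564 0.0317; 0.0317 0.1653]
step 2: x^-=[1.4168, 2.9992]  P^-=[1.1306 0.1308; 0.1308 0.3453]  H_jac=[0.4271 0.9042]  S=[0.8796]  K=[0.6835; 0.4185]  nu=[-4.5170]  x^+=[-1.6704, 1.1089]  P^+=[0.7198 -0.1208; -0.1208 0.1913]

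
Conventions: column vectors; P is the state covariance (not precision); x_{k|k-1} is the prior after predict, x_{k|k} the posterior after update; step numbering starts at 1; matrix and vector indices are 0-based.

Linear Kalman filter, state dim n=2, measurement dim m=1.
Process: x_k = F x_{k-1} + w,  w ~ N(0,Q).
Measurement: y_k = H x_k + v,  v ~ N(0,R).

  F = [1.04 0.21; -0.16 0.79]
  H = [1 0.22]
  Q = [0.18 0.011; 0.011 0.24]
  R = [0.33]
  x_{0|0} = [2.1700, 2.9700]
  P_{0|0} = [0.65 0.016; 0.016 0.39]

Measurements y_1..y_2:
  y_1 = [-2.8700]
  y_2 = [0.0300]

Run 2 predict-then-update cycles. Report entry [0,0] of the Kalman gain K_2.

K[0,0] = 0.5532

step 1: x^-=[2.8805, 1.9991]  P^-=[0.9072 -0.0199; -0.0199 0.4960]  S=[1.2525]  K=[0.7208; 0.0713]  nu=[-6.1903]  x^+=[-1.5818, 1.5579]  P^+=[0.2564 -0.0842; -0.0842 0.4896]
step 2: x^-=[-1.3179, 1.4838]  P^-=[0.4421 -0.0168; -0.0168 0.5734]  S=[0.7925]  K=[0.5532; 0.1380]  nu=[1.0214]  x^+=[-0.7528, 1.6248]  P^+=[0.1996 -0.0773; -0.0773 0.5583]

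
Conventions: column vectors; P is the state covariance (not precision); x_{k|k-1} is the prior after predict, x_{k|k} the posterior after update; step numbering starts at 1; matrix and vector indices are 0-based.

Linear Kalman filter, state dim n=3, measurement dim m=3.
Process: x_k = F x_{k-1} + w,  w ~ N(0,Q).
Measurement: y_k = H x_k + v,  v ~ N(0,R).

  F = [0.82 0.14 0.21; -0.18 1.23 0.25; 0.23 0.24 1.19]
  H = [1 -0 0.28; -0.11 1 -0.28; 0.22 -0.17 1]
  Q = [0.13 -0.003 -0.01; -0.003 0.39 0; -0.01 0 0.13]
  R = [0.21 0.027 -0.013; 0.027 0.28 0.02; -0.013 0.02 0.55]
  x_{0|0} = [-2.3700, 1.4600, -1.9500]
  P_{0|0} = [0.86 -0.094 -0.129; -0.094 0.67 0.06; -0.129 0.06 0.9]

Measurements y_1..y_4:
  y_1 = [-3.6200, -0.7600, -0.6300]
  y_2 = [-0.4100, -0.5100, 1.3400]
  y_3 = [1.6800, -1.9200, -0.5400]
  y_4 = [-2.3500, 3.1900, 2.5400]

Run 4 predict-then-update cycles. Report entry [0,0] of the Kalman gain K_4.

step 1: x^-=[-2.1485, 1.7349, -2.5152]  P^-=[0.6986 -0.0637 0.2590; -0.0637 1.5779 0.5190; 0.2590 0.5190 1.4419]  S=[1.1667 -0.1618 0.8055; -0.1618 1.7187 -0.1848; 0.8055 -0.1848 2.0135]  K=[0.7057 -0.0659 -0.0780; 0.0742 0.8625 0.1671; 0.1305 0.1338 0.6606]  nu=[-0.7672, -3.4355, 2.6528]  x^+=[-2.6703, -0.8421, -1.3225]  P^+=[0.1734 -0.0079 -0.0929; -0.0079 0.2906 0.1593; -0.0929 0.1593 0.4119]
step 2: x^-=[-2.5853, -0.8858, -2.3900]  P^-=[0.2460 0.0665 0.0730; 0.0665 0.9708 0.4565; 0.0730 0.4565 0.7784]  S=[0.5580 0.1105 0.3036; 0.1105 1.0491 0.1126; 0.3036 0.1126 1.2403]  K=[0.4978 -0.0316 -0.0256; 0.1150 0.7685 0.1489; 0.2145 0.1421 0.5126]  nu=[2.8445, -0.5778, 4.1482]  x^+=[-1.2571, -0.3851, 0.2642]  P^+=[0.1169 0.0040 -0.0462; 0.0040 0.2607 0.1392; -0.0462 0.1392 0.3158]
step 3: x^-=[-1.0293, -0.1814, -0.0672]  P^-=[0.2209 0.0782 0.0835; 0.0782 0.8959 0.3863; 0.0835 0.3863 0.6530]  S=[0.5288 0.1120 0.2754; 0.1120 1.0013 0.0886; 0.2754 0.0886 1.1392]  K=[0.4704 -0.0214 -0.0078; 0.1245 0.7525 0.1320; 0.2346 0.1267 0.4652]  nu=[2.7281, -1.8706, -0.2772]  x^+=[0.2963, -1.2860, 0.2070]  P^+=[0.1075 0.0092 -0.0329; 0.0092 0.2533 0.1270; -0.0329 0.1270 0.2842]
step 4: x^-=[0.1064, -1.5834, 0.0059]  P^-=[0.2180 0.0804 0.0858; 0.0804 0.8715 0.3558; 0.0858 0.3558 0.6082]  S=[0.5237 0.1087 0.2657; 0.1087 0.9901 0.0735; 0.2657 0.0735 1.1047]  K=[0.4672 -0.0184 -0.0025; 0.1257 0.7476 0.1240; 0.2370 0.1185 0.4480]  nu=[-2.4581, 4.7867, 2.2415]  x^+=[-1.1355, 1.9643, 0.9949]  P^+=[0.1058 0.0109 -0.0292; 0.0109 0.2505 0.1217; -0.0292 0.1217 0.2728]

K[0,0] = 0.4672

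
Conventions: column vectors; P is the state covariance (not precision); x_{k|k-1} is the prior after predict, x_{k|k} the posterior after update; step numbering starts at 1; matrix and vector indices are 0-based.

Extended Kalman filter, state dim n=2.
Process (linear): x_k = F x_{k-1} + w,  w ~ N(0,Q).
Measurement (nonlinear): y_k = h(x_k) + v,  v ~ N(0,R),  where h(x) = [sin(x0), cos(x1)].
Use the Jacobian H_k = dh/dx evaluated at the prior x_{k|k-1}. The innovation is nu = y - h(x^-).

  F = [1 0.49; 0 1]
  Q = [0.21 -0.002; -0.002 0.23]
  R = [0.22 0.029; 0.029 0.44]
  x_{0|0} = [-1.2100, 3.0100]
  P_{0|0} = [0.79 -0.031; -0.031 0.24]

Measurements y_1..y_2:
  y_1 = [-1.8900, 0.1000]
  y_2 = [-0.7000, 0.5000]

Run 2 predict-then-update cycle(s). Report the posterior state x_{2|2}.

x_post = [-0.7134, 1.9082]

step 1: x^-=[0.2649, 3.0100]  P^-=[1.0272 0.0846; 0.0846 0.4700]  H_jac=[0.9651 0.0000; 0.0000 -0.1312]  S=[1.1768 0.0183; 0.0183 0.4481]  K=[0.8434 -0.0592; 0.0716 -0.1405]  nu=[-2.1518, 1.0914]  x^+=[-1.6145, 2.7026]  P^+=[0.1905 0.0121; 0.0121 0.4555]
step 2: x^-=[-0.2902, 2.7026]  P^-=[0.5217 0.2333; 0.2333 0.6855]  H_jac=[0.9582 0.0000; 0.0000 -0.4250]  S=[0.6990 -0.0660; -0.0660 0.5638]  K=[0.7064 -0.0932; 0.2740 -0.4846]  nu=[-0.4139, 1.4052]  x^+=[-0.7134, 1.9082]  P^+=[0.1594 0.0482; 0.0482 0.4830]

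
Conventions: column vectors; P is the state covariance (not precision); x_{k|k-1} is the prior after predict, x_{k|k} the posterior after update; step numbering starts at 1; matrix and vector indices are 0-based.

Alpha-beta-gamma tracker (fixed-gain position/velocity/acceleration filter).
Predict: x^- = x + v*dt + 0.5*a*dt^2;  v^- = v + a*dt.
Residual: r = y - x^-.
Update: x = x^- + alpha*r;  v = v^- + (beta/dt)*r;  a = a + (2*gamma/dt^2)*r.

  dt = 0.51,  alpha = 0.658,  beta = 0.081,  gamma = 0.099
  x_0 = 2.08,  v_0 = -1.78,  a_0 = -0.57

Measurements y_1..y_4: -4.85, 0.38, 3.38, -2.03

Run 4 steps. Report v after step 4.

step 1: x_pred=1.0981  r=-5.9481  x^+=-2.8158  v^+=-3.0154  a^+=-5.0979
step 2: x_pred=-5.0166  r=5.3966  x^+=-1.4656  v^+=-4.7582  a^+=-0.9898
step 3: x_pred=-4.0211  r=7.4011  x^+=0.8488  v^+=-4.0876  a^+=4.6442
step 4: x_pred=-0.6318  r=-1.3982  x^+=-1.5518  v^+=-1.9411  a^+=3.5799

v_post = -1.9411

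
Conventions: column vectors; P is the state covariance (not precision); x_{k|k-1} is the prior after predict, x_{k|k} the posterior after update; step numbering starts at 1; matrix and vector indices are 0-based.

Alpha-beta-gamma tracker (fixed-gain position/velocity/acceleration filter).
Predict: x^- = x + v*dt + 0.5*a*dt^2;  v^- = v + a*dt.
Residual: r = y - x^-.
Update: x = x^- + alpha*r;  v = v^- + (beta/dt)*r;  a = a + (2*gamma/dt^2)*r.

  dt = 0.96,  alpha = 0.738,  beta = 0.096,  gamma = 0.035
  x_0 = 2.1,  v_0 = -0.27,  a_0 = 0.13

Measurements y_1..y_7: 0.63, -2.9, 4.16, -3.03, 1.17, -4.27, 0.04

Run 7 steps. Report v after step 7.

step 1: x_pred=1.9007  r=-1.2707  x^+=0.9629  v^+=-0.2723  a^+=0.0335
step 2: x_pred=0.7170  r=-3.6170  x^+=-1.9524  v^+=-0.6018  a^+=-0.2412
step 3: x_pred=-2.6413  r=6.8013  x^+=2.3781  v^+=-0.1533  a^+=0.2753
step 4: x_pred=2.3578  r=-5.3878  x^+=-1.6184  v^+=-0.4277  a^+=-0.1339
step 5: x_pred=-2.0907  r=3.2607  x^+=0.3157  v^+=-0.2302  a^+=0.1138
step 6: x_pred=0.1471  r=-4.4171  x^+=-3.1127  v^+=-0.5627  a^+=-0.2217
step 7: x_pred=-3.7550  r=3.7950  x^+=-0.9543  v^+=-0.3960  a^+=0.0665

v_post = -0.3960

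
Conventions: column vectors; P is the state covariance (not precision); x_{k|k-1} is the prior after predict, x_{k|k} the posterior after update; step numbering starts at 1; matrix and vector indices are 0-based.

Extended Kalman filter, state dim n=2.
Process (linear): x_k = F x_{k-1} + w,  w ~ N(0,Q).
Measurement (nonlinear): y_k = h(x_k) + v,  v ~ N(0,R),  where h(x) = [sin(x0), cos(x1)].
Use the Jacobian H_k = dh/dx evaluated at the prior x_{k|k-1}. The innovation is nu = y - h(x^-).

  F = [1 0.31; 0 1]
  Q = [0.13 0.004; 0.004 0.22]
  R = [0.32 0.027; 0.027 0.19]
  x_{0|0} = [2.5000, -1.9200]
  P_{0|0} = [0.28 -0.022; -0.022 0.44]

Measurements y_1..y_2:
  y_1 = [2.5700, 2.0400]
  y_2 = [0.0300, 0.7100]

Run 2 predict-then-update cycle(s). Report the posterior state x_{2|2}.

step 1: x^-=[1.9048, -1.9200]  P^-=[0.4386 0.1184; 0.1184 0.6600]  H_jac=[-0.3278 0.0000; 0.0000 0.9396]  S=[0.3671 -0.0095; -0.0095 0.7727]  K=[-0.3881 0.1392; -0.0850 0.8015]  nu=[1.6253, 2.3821]  x^+=[1.6057, -0.1489]  P^+=[0.3673 0.0170; 0.0170 0.1596]
step 2: x^-=[1.5595, -0.1489]  P^-=[0.5232 0.0705; 0.0705 0.3796]  H_jac=[0.0113 0.0000; 0.0000 0.1483]  S=[0.3201 0.0271; 0.0271 0.1984]  K=[0.0141 0.0508; -0.0218 0.2869]  nu=[-0.9699, -0.2789]  x^+=[1.5317, -0.2077]  P^+=[0.5226 0.0676; 0.0676 0.3635]

x_post = [1.5317, -0.2077]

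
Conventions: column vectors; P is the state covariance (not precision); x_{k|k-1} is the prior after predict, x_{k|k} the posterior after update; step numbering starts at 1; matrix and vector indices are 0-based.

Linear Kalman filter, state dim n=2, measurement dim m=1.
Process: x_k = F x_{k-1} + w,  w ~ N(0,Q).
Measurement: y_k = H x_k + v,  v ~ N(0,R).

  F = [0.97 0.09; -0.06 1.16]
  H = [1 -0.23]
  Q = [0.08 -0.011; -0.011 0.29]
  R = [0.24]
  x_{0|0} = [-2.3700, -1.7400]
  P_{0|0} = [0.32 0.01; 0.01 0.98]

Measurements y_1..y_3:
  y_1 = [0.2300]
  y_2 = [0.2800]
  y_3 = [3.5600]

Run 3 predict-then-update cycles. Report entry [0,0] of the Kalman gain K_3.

K[0,0] = 0.4636

step 1: x^-=[-2.4555, -1.8762]  P^-=[0.3908 0.0839; 0.0839 1.6084]  S=[0.6773]  K=[0.5485; -0.4224]  nu=[2.2540]  x^+=[-1.2192, -2.8282]  P^+=[0.1870 0.2408; 0.2408 1.4876]
step 2: x^-=[-1.4372, -3.2076]  P^-=[0.3101 0.4031; 0.4031 2.2589]  S=[0.4841]  K=[0.4489; -0.2406]  nu=[0.9794]  x^+=[-0.9975, -3.4432]  P^+=[0.2125 0.4554; 0.4554 2.2309]
step 3: x^-=[-1.2774, -3.9343]  P^-=[0.3775 0.7194; 0.7194 3.2292]  S=[0.4574]  K=[0.4636; -0.0509]  nu=[3.9325]  x^+=[0.5455, -4.1345]  P^+=[0.2792 0.7302; 0.7302 3.2281]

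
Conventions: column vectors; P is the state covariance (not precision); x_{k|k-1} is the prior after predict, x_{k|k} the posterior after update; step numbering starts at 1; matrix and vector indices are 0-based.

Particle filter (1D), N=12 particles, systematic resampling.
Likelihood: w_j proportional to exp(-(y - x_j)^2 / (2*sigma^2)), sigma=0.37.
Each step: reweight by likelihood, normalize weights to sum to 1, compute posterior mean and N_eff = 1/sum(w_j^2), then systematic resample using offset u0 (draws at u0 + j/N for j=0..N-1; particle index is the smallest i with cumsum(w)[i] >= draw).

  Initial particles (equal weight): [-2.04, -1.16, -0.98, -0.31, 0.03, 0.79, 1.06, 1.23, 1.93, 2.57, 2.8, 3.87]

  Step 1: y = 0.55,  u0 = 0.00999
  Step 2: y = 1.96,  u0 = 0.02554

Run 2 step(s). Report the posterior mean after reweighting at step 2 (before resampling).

post_mean = 1.1065

step 1: w=[0.0000, 0.0000, 0.0001, 0.0368, 0.2044, 0.4446, 0.2122, 0.1014, 0.0005, 0.0000, 0.0000, 0.0000]  mean=0.6964  Neff=3.3774  idx=[3, 4, 4, 5, 5, 5, 5, 5, 5, 6, 6, 7]
step 2: w=[0.0000, 0.0000, 0.0000, 0.0235, 0.0235, 0.0235, 0.0235, 0.0235, 0.0235, 0.1808, 0.1808, 0.4975]  mean=1.1065  Neff=3.1628  idx=[4, 7, 9, 9, 10, 10, 11, 11, 11, 11, 11, 11]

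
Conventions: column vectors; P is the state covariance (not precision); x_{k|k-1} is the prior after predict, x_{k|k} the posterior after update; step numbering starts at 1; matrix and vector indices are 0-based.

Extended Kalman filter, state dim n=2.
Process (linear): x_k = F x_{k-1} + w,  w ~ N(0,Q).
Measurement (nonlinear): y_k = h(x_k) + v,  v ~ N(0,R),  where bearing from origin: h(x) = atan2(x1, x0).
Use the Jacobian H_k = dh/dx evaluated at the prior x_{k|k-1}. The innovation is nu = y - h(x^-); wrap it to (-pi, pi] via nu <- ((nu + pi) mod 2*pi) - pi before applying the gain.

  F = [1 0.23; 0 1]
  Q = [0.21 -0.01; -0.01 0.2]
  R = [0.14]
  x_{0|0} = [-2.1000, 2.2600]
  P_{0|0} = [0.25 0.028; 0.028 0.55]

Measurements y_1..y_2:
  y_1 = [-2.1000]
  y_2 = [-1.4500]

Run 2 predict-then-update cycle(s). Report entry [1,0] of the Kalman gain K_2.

step 1: x^-=[-1.5802, 2.2600]  P^-=[0.5020 0.1445; 0.1445 0.7500]  H_jac=[-0.2972 -0.2078]  S=[0.2346]  K=[-0.7640; -0.8475]  nu=[2.0022]  x^+=[-3.1099, 0.5632]  P^+=[0.3651 -0.0074; -0.0074 0.5815]
step 2: x^-=[-2.9803, 0.5632]  P^-=[0.6024 0.1164; 0.1164 0.7815]  H_jac=[-0.0612 -0.3240]  S=[0.2289]  K=[-0.3258; -1.1372]  nu=[1.8784]  x^+=[-3.5924, -1.5730]  P^+=[0.5781 0.0316; 0.0316 0.4855]

K[1,0] = -1.1372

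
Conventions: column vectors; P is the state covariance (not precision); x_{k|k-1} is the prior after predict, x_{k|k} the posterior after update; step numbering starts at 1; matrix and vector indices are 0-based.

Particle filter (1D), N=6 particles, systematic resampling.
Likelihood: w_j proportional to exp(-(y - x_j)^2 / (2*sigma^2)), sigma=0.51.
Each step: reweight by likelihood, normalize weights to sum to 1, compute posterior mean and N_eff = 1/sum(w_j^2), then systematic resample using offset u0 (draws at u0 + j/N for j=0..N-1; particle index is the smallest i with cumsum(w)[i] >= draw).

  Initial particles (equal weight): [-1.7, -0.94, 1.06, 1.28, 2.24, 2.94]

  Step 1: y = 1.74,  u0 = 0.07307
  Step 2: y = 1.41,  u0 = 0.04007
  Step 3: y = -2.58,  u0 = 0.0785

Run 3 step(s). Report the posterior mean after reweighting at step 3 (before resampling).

post_mean = 1.0981

step 1: w=[0.0000, 0.0000, 0.2338, 0.3787, 0.3518, 0.0357]  mean=1.6255  Neff=3.0950  idx=[2, 3, 3, 3, 4, 4]
step 2: w=[0.1870, 0.2291, 0.2291, 0.2291, 0.0629, 0.0629]  mean=1.3597  Neff=4.9932  idx=[0, 1, 1, 2, 3, 3]
step 3: w=[0.8267, 0.0347, 0.0347, 0.0347, 0.0347, 0.0347]  mean=1.0981  Neff=1.4505  idx=[0, 0, 0, 0, 0, 3]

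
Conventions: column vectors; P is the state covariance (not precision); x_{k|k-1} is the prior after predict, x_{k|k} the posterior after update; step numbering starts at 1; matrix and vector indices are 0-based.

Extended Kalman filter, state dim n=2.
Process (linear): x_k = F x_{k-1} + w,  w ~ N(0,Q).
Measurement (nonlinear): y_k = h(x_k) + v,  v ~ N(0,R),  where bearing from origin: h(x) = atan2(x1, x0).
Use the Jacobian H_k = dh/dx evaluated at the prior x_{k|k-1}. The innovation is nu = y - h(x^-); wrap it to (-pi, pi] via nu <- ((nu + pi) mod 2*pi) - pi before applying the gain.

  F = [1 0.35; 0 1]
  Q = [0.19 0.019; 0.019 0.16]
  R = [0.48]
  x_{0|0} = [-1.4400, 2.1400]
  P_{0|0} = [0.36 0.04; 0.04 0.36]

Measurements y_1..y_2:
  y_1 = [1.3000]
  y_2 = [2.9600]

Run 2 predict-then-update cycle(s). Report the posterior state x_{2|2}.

x_post = [-0.4525, 2.0665]

step 1: x^-=[-0.6910, 2.1400]  P^-=[0.6221 0.1850; 0.1850 0.5200]  H_jac=[-0.4232 -0.1366]  S=[0.6225]  K=[-0.4635; -0.2399]  nu=[-0.5831]  x^+=[-0.4207, 2.2799]  P^+=[0.4884 0.1158; 0.1158 0.4842]
step 2: x^-=[0.3772, 2.2799]  P^-=[0.8187 0.3042; 0.3042 0.6442]  H_jac=[-0.4269 0.0706]  S=[0.6141]  K=[-0.5342; -0.1374]  nu=[1.5532]  x^+=[-0.4525, 2.0665]  P^+=[0.6435 0.2592; 0.2592 0.6326]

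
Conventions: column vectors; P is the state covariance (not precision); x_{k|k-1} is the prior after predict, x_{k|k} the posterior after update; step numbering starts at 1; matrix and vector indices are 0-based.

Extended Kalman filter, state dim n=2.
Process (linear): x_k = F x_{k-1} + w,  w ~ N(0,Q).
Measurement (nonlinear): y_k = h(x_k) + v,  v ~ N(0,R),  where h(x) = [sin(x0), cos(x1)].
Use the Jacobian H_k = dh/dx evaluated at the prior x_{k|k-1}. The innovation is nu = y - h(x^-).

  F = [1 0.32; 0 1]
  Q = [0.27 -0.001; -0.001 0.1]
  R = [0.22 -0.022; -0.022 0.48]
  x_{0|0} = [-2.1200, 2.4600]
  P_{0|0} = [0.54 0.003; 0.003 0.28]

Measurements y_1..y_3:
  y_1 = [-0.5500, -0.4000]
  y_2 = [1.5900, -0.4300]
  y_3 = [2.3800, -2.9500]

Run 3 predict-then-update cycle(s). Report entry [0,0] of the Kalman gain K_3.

K[0,0] = -0.7167

step 1: x^-=[-1.3328, 2.4600]  P^-=[0.8406 0.0916; 0.0916 0.3800]  H_jac=[0.2358 0.0000; 0.0000 -0.6300]  S=[0.2667 -0.0356; -0.0356 0.6308]  K=[0.7363 -0.0499; 0.0305 -0.3778]  nu=[0.4218, 0.3766]  x^+=[-1.0410, 2.3306]  P^+=[0.6918 0.0637; 0.0637 0.2889]
step 2: x^-=[-0.2952, 2.3306]  P^-=[1.0322 0.1552; 0.1552 0.3889]  H_jac=[0.9567 0.0000; 0.0000 -0.7250]  S=[1.1648 -0.1296; -0.1296 0.6844]  K=[0.8474 -0.0039; 0.0834 -0.3962]  nu=[1.8809, 0.2588]  x^+=[1.2976, 2.3849]  P^+=[0.1949 0.0283; 0.0283 0.2648]
step 3: x^-=[2.0608, 2.3849]  P^-=[0.5102 0.1120; 0.1120 0.3648]  H_jac=[-0.4706 0.0000; 0.0000 -0.6865]  S=[0.3330 0.0142; 0.0142 0.6519]  K=[-0.7167 -0.1024; -0.1421 -0.3811]  nu=[1.4977, -2.2229]  x^+=[1.2150, 3.0192]  P^+=[0.3302 0.0486; 0.0486 0.2619]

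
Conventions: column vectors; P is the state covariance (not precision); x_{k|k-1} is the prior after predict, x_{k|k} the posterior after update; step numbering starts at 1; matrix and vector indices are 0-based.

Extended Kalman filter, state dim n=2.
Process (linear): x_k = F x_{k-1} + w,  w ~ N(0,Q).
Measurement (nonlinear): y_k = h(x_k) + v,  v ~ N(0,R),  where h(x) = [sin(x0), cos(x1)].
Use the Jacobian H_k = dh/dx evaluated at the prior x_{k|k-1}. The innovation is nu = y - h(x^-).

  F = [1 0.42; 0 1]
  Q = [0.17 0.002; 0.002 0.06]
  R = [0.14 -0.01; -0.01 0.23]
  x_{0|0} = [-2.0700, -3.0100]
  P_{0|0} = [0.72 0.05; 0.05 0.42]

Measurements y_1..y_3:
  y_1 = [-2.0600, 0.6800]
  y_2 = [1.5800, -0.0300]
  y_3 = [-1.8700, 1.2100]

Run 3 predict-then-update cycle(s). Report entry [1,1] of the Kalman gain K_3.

step 1: x^-=[-3.3342, -3.0100]  P^-=[1.0061 0.2284; 0.2284 0.4800]  H_jac=[-0.9815 0.0000; 0.0000 0.1312]  S=[1.1092 -0.0394; -0.0394 0.2383]  K=[-0.8910 -0.0216; -0.1938 0.2323]  nu=[-2.2514, 1.6714]  x^+=[-1.3643, -2.1854]  P^+=[0.1269 0.0300; 0.0300 0.4219]
step 2: x^-=[-2.2821, -2.1854]  P^-=[0.3965 0.2092; 0.2092 0.4819]  H_jac=[-0.6528 0.0000; 0.0000 0.8170]  S=[0.3090 -0.1216; -0.1216 0.5517]  K=[-0.7838 0.1371; -0.1765 0.6748]  nu=[2.3375, 0.5466]  x^+=[-4.0393, -2.2291]  P^+=[0.1702 0.0482; 0.0482 0.1921]
step 3: x^-=[-4.9755, -2.2291]  P^-=[0.4145 0.1309; 0.1309 0.2521]  H_jac=[0.2601 0.0000; 0.0000 0.7910]  S=[0.1680 0.0169; 0.0169 0.3878]  K=[0.6175 0.2400; 0.1514 0.5077]  nu=[-2.8356, 1.8218]  x^+=[-6.2892, -1.7335]  P^+=[0.3231 0.0620; 0.0620 0.1457]

K[1,1] = 0.5077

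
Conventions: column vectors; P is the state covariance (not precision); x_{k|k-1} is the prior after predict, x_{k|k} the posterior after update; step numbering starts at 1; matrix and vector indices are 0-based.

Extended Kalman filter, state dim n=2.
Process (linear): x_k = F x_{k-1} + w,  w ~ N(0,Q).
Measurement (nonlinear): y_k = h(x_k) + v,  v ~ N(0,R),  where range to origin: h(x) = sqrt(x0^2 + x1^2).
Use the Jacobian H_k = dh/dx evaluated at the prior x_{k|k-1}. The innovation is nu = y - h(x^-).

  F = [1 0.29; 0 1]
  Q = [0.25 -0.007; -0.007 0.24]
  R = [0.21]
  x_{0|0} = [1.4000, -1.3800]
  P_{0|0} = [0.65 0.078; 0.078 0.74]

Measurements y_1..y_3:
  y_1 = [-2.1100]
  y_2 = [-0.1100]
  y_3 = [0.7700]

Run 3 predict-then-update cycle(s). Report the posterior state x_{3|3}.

x_post = [-0.7753, 0.1250]

step 1: x^-=[0.9998, -1.3800]  P^-=[1.0075 0.2856; 0.2856 0.9800]  H_jac=[0.5867 -0.8098]  S=[0.9281]  K=[0.3877; -0.6746]  nu=[-3.8141]  x^+=[-0.4789, 1.1929]  P^+=[0.8680 0.5283; 0.5283 0.5577]
step 2: x^-=[-0.1330, 1.1929]  P^-=[1.4713 0.6830; 0.6830 0.7977]  H_jac=[-0.1108 0.9938]  S=[0.8656]  K=[0.5960; 0.8285]  nu=[-1.3103]  x^+=[-0.9138, 0.1073]  P^+=[1.1639 0.2556; 0.2556 0.2036]
step 3: x^-=[-0.8827, 0.1073]  P^-=[1.5793 0.3077; 0.3077 0.4436]  H_jac=[-0.9927 0.1207]  S=[1.6990]  K=[-0.9009; -0.1483]  nu=[-0.1192]  x^+=[-0.7753, 0.1250]  P^+=[0.2004 0.0808; 0.0808 0.4062]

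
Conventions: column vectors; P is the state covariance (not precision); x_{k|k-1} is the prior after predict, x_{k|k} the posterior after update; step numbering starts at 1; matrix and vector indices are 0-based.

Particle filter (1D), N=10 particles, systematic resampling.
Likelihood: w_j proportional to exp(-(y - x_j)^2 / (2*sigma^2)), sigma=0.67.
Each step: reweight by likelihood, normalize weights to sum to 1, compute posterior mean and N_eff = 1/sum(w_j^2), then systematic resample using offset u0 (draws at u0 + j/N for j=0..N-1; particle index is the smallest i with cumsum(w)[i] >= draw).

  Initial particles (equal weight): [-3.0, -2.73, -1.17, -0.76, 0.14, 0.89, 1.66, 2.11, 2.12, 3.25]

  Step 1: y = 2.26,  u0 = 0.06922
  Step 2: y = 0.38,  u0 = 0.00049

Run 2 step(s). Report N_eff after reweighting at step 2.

N_eff = 5.3259

step 1: w=[0.0000, 0.0000, 0.0000, 0.0000, 0.0022, 0.0400, 0.2168, 0.3157, 0.3167, 0.1087]  mean=2.0864  Neff=3.8409  idx=[6, 6, 7, 7, 7, 7, 8, 8, 8, 9]
step 2: w=[0.2838, 0.2838, 0.0628, 0.0628, 0.0628, 0.0628, 0.0604, 0.0604, 0.0604, 0.0002]  mean=1.8566  Neff=5.3259  idx=[0, 0, 0, 1, 1, 1, 2, 4, 5, 7]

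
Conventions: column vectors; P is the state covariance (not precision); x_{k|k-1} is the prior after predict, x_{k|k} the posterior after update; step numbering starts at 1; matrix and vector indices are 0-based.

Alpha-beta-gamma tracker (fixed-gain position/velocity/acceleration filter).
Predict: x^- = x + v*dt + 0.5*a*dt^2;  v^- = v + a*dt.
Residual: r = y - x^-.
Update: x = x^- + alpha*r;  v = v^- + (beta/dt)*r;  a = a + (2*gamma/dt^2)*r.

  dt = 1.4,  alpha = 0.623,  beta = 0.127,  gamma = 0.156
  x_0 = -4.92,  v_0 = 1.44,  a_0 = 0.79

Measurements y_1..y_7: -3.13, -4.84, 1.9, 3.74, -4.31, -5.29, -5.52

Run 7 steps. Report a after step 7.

a_post = -1.9109

step 1: x_pred=-2.1298  r=-1.0002  x^+=-2.7529  v^+=2.4553  a^+=0.6308
step 2: x_pred=1.3026  r=-6.1426  x^+=-2.5242  v^+=2.7811  a^+=-0.3470
step 3: x_pred=1.0293  r=0.8707  x^+=1.5717  v^+=2.3743  a^+=-0.2084
step 4: x_pred=4.6915  r=-0.9515  x^+=4.0987  v^+=1.9962  a^+=-0.3599
step 5: x_pred=6.5407  r=-10.8507  x^+=-0.2193  v^+=0.5081  a^+=-2.0871
step 6: x_pred=-1.5534  r=-3.7366  x^+=-3.8813  v^+=-2.7529  a^+=-2.6819
step 7: x_pred=-10.3637  r=4.8437  x^+=-7.3461  v^+=-6.0682  a^+=-1.9109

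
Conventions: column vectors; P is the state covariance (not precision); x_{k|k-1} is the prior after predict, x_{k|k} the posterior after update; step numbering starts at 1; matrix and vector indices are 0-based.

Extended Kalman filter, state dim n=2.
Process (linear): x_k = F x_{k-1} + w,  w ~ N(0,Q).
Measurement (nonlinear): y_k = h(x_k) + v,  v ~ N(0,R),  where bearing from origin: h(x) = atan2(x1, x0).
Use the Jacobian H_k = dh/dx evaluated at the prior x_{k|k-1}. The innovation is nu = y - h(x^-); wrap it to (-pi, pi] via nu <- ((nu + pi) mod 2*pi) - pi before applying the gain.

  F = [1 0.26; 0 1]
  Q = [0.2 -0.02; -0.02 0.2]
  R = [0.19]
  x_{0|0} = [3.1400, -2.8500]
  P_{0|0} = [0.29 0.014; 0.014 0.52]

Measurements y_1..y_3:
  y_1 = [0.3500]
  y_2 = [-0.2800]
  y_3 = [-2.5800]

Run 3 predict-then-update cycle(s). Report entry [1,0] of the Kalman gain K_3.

step 1: x^-=[2.3990, -2.8500]  P^-=[0.5324 0.1292; 0.1292 0.7200]  H_jac=[0.2054 0.1729]  S=[0.2431]  K=[0.5416; 0.6210]  nu=[1.2211]  x^+=[3.0603, -2.0917]  P^+=[0.4611 0.0474; 0.0474 0.6262]
step 2: x^-=[2.5165, -2.0917]  P^-=[0.7281 0.1902; 0.1902 0.8262]  H_jac=[0.1953 0.2350]  S=[0.2809]  K=[0.6655; 0.8236]  nu=[0.4135]  x^+=[2.7917, -1.7511]  P^+=[0.6037 0.0363; 0.0363 0.6357]
step 3: x^-=[2.3364, -1.7511]  P^-=[0.8655 0.1816; 0.1816 0.8357]  H_jac=[0.2054 0.2741]  S=[0.3097]  K=[0.7347; 0.8599]  nu=[-1.9368]  x^+=[0.9135, -3.4165]  P^+=[0.6984 -0.0141; -0.0141 0.6067]

K[1,0] = 0.8599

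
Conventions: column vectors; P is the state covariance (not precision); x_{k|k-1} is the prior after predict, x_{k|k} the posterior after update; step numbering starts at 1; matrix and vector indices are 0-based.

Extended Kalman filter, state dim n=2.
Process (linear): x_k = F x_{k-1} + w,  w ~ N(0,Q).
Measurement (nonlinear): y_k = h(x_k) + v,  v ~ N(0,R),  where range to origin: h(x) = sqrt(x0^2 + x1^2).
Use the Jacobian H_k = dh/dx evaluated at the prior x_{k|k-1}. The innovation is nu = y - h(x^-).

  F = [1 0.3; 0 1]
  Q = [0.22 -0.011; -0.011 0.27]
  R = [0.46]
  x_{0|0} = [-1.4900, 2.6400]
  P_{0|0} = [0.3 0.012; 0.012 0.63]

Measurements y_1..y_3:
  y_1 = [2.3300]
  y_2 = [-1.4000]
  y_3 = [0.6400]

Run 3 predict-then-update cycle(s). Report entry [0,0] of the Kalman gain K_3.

K[0,0] = -0.7259

step 1: x^-=[-0.6980, 2.6400]  P^-=[0.5839 0.1900; 0.1900 0.9000]  H_jac=[-0.2556 0.9668]  S=[1.2454]  K=[0.0277; 0.6596]  nu=[-0.4007]  x^+=[-0.7091, 2.3757]  P^+=[0.5829 0.1673; 0.1673 0.3581]
step 2: x^-=[0.0036, 2.3757]  P^-=[0.9355 0.2637; 0.2637 0.6281]  H_jac=[0.0015 1.0000]  S=[1.0889]  K=[0.2435; 0.5772]  nu=[-3.7757]  x^+=[-0.9157, 0.1964]  P^+=[0.8710 0.1107; 0.1107 0.2653]
step 3: x^-=[-0.8568, 0.1964]  P^-=[1.1813 0.1793; 0.1793 0.5353]  H_jac=[-0.9747 0.2235]  S=[1.5309]  K=[-0.7259; -0.0360]  nu=[-0.2390]  x^+=[-0.6833, 0.2050]  P^+=[0.3745 0.1393; 0.1393 0.5334]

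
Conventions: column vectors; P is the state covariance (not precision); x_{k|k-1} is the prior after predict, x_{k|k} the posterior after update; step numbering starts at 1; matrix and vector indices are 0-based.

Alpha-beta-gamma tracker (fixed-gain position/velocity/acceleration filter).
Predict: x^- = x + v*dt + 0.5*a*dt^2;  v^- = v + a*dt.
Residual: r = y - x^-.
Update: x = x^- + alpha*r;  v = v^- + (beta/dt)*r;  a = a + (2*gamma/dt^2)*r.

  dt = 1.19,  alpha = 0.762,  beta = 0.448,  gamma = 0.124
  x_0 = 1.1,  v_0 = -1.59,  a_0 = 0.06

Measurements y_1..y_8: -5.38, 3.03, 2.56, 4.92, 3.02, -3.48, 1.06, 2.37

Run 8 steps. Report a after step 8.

step 1: x_pred=-0.7496  r=-4.6304  x^+=-4.2780  v^+=-3.2618  a^+=-0.7509
step 2: x_pred=-8.6912  r=11.7212  x^+=0.2404  v^+=0.2573  a^+=1.3018
step 3: x_pred=1.4683  r=1.0917  x^+=2.3002  v^+=2.2174  a^+=1.4930
step 4: x_pred=5.9960  r=-1.0760  x^+=5.1761  v^+=3.5890  a^+=1.3046
step 5: x_pred=10.3707  r=-7.3507  x^+=4.7695  v^+=2.3741  a^+=0.0172
step 6: x_pred=7.6068  r=-11.0868  x^+=-0.8413  v^+=-1.7793  a^+=-1.9244
step 7: x_pred=-4.3212  r=5.3812  x^+=-0.2207  v^+=-2.0434  a^+=-0.9820
step 8: x_pred=-3.3477  r=5.7177  x^+=1.0092  v^+=-1.0594  a^+=0.0193

a_post = 0.0193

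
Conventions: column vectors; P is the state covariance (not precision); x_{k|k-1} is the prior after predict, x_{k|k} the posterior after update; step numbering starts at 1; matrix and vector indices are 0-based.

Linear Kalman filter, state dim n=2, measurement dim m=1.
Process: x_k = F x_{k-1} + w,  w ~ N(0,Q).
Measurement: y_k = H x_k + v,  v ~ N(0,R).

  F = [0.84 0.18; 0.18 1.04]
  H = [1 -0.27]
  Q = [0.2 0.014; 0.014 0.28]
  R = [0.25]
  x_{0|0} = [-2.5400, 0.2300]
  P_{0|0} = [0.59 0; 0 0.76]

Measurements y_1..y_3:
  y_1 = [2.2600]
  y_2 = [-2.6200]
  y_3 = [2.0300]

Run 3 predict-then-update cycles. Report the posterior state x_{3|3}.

step 1: x^-=[-2.0922, -0.2180]  P^-=[0.6409 0.2455; 0.2455 1.1211]  S=[0.8401]  K=[0.6840; -0.0681]  nu=[4.2933]  x^+=[0.8445, -0.5105]  P^+=[0.2479 0.2846; 0.2846 1.1172]
step 2: x^-=[0.6175, -0.3789]  P^-=[0.4972 0.5185; 0.5185 1.6030]  S=[0.5840]  K=[0.6115; 0.1467]  nu=[-3.3398]  x^+=[-1.4249, -0.8688]  P^+=[0.2787 0.4661; 0.4661 1.5904]
step 3: x^-=[-1.3533, -1.1601]  P^-=[0.5891 0.7762; 0.7762 2.1837]  S=[0.5792]  K=[0.6553; 0.3221]  nu=[3.0701]  x^+=[0.6586, -0.1713]  P^+=[0.3404 0.6539; 0.6539 2.1237]

x_post = [0.6586, -0.1713]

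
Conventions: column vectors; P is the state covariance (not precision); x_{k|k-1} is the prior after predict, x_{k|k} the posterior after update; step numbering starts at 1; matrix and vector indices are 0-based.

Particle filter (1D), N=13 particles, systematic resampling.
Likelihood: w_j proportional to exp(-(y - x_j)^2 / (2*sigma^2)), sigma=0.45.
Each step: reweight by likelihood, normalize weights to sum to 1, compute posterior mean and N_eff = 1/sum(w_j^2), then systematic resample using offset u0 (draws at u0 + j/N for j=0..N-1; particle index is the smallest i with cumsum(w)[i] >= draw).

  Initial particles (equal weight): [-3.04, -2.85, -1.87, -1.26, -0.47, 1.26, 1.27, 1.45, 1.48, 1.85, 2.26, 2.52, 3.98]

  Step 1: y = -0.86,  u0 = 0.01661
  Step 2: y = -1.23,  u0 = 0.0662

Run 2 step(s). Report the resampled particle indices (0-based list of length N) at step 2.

resampled_idx = [1, 1, 2, 2, 3, 4, 4, 5, 5, 6, 7, 10, 12]

step 1: w=[0.0000, 0.0000, 0.0559, 0.4674, 0.4766, 0.0000, 0.0000, 0.0000, 0.0000, 0.0000, 0.0000, 0.0000, 0.0000]  mean=-0.9176  Neff=2.2283  idx=[2, 3, 3, 3, 3, 3, 3, 4, 4, 4, 4, 4, 4]
step 2: w=[0.0467, 0.1281, 0.1281, 0.1281, 0.1281, 0.1281, 0.1281, 0.0308, 0.0308, 0.0308, 0.0308, 0.0308, 0.0308]  mean=-1.1423  Neff=9.4098  idx=[1, 1, 2, 2, 3, 4, 4, 5, 5, 6, 7, 10, 12]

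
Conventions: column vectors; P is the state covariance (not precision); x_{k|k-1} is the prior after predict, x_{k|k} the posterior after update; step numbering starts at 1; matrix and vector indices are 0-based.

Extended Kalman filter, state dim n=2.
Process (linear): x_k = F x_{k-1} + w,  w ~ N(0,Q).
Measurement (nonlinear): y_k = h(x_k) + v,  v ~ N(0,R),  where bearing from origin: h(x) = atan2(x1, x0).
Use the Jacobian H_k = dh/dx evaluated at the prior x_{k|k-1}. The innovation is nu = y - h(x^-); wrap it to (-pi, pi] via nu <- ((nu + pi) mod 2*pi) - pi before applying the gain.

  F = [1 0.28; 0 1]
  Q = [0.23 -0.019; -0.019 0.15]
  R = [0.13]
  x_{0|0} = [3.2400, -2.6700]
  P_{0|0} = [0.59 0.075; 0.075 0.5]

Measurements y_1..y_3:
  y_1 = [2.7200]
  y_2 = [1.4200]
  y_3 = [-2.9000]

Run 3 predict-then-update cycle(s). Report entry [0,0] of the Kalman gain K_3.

K[0,0] = 0.4023

step 1: x^-=[2.4924, -2.6700]  P^-=[0.9012 0.1960; 0.1960 0.6500]  H_jac=[0.2001 0.1868]  S=[0.2034]  K=[1.0665; 0.7897]  nu=[-2.7434]  x^+=[-0.4336, -4.8365]  P^+=[0.6698 0.0246; 0.0246 0.5231]
step 2: x^-=[-1.7878, -4.8365]  P^-=[0.9546 0.1521; 0.1521 0.6731]  H_jac=[0.1819 -0.0672]  S=[0.1609]  K=[1.0156; -0.1093]  nu=[-2.9383]  x^+=[-4.7719, -4.5153]  P^+=[0.7886 0.1700; 0.1700 0.6712]
step 3: x^-=[-6.0362, -4.5153]  P^-=[1.1664 0.3389; 0.3389 0.8212]  H_jac=[0.0795 -0.1062]  S=[0.1409]  K=[0.4023; -0.4279]  nu=[-0.4007]  x^+=[-6.1974, -4.3439]  P^+=[1.1436 0.3632; 0.3632 0.7954]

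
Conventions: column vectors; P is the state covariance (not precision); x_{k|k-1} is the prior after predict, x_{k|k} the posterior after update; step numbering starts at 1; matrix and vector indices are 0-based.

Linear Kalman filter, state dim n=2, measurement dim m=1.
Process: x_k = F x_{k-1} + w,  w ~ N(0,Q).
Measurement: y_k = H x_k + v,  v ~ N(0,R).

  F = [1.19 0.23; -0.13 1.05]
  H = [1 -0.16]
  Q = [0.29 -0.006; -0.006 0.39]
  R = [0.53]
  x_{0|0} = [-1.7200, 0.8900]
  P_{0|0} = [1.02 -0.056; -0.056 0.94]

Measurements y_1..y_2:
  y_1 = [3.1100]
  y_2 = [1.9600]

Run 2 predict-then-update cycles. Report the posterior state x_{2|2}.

x_post = [2.2075, 0.3315]

step 1: x^-=[-1.8421, 1.1581]  P^-=[1.7535 -0.0051; -0.0051 1.4589]  S=[2.3225]  K=[0.7554; -0.1027]  nu=[5.1374]  x^+=[2.0385, 0.6305]  P^+=[0.4284 0.1751; 0.1751 1.4344]
step 2: x^-=[2.5708, 0.3970]  P^-=[1.0683 0.4877; 0.4877 1.9309]  S=[1.4917]  K=[0.6639; 0.1198]  nu=[-0.5473]  x^+=[2.2075, 0.3315]  P^+=[0.4109 0.3690; 0.3690 1.9094]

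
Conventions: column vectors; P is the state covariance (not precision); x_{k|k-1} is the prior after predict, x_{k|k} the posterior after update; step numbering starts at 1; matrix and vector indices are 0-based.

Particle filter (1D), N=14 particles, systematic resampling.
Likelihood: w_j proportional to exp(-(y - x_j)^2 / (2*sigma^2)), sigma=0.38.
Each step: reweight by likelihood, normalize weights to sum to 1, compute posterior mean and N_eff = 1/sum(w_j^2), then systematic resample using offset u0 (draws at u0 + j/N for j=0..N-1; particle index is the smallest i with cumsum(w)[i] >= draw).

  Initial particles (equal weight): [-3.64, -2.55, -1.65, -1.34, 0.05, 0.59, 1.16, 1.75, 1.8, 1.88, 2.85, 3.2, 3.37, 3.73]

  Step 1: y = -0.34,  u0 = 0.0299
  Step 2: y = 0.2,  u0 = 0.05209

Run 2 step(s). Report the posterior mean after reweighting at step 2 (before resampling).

post_mean = 0.0772

step 1: w=[0.0000, 0.0000, 0.0039, 0.0464, 0.8749, 0.0741, 0.0006, 0.0000, 0.0000, 0.0000, 0.0000, 0.0000, 0.0000, 0.0000]  mean=0.0196  Neff=1.2934  idx=[3, 4, 4, 4, 4, 4, 4, 4, 4, 4, 4, 4, 4, 5]
step 2: w=[0.0000, 0.0791, 0.0791, 0.0791, 0.0791, 0.0791, 0.0791, 0.0791, 0.0791, 0.0791, 0.0791, 0.0791, 0.0791, 0.0505]  mean=0.0772  Neff=12.8742  idx=[1, 2, 3, 4, 5, 6, 7, 7, 8, 9, 10, 11, 12, 13]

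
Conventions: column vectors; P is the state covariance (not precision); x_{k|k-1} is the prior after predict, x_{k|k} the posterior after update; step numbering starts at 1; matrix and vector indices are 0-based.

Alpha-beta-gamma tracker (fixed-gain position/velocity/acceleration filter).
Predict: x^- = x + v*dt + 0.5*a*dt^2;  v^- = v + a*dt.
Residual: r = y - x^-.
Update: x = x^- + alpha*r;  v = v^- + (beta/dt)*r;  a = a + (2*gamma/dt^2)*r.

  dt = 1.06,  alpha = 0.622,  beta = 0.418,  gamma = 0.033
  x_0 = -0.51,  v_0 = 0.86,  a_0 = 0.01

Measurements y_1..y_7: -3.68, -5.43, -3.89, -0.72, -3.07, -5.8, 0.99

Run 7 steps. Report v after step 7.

v_post = 1.4581

step 1: x_pred=0.4072  r=-4.0872  x^+=-2.1350  v^+=-0.7412  a^+=-0.2301
step 2: x_pred=-3.0499  r=-2.3801  x^+=-4.5303  v^+=-1.9236  a^+=-0.3699
step 3: x_pred=-6.7771  r=2.8871  x^+=-4.9813  v^+=-1.1772  a^+=-0.2003
step 4: x_pred=-6.3417  r=5.6217  x^+=-2.8450  v^+=0.8274  a^+=0.1299
step 5: x_pred=-1.8950  r=-1.1750  x^+=-2.6258  v^+=0.5017  a^+=0.0609
step 6: x_pred=-2.0598  r=-3.7402  x^+=-4.3862  v^+=-0.9086  a^+=-0.1588
step 7: x_pred=-5.4386  r=6.4286  x^+=-1.4400  v^+=1.4581  a^+=0.2188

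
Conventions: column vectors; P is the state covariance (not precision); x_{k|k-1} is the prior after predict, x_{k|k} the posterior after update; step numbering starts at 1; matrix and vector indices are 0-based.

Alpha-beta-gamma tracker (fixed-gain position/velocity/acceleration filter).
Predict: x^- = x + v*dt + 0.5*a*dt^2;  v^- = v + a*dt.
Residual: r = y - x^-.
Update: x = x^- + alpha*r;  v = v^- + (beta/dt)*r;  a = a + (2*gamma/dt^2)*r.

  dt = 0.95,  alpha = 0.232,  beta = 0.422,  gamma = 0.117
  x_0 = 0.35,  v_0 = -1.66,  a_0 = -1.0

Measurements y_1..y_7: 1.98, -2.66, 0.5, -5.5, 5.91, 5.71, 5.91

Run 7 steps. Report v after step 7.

v_post = 7.3588

step 1: x_pred=-1.6782  r=3.6582  x^+=-0.8295  v^+=-0.9850  a^+=-0.0515
step 2: x_pred=-1.7885  r=-0.8715  x^+=-1.9907  v^+=-1.4210  a^+=-0.2775
step 3: x_pred=-3.4658  r=3.9658  x^+=-2.5458  v^+=0.0771  a^+=0.7508
step 4: x_pred=-2.1337  r=-3.3663  x^+=-2.9147  v^+=-0.7050  a^+=-0.1220
step 5: x_pred=-3.6395  r=9.5495  x^+=-1.4240  v^+=3.4211  a^+=2.3540
step 6: x_pred=2.8883  r=2.8217  x^+=3.5429  v^+=6.9109  a^+=3.0856
step 7: x_pred=11.5006  r=-5.5906  x^+=10.2036  v^+=7.3588  a^+=1.6361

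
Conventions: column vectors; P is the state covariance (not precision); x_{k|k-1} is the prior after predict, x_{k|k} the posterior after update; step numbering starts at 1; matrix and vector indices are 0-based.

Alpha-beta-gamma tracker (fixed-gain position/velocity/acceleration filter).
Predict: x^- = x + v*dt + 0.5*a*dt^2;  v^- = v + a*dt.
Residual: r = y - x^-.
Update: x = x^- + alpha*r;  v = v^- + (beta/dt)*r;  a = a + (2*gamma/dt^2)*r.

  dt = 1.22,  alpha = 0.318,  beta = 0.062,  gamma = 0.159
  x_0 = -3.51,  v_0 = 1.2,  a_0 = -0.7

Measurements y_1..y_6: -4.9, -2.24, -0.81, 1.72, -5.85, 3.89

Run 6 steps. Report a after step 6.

a_post = 2.8118

step 1: x_pred=-2.5669  r=-2.3331  x^+=-3.3089  v^+=0.2274  a^+=-1.1985
step 2: x_pred=-3.9233  r=1.6833  x^+=-3.3880  v^+=-1.1491  a^+=-0.8388
step 3: x_pred=-5.4142  r=4.6042  x^+=-3.9501  v^+=-1.9385  a^+=0.1449
step 4: x_pred=-6.2073  r=7.9273  x^+=-3.6864  v^+=-1.3589  a^+=1.8386
step 5: x_pred=-3.9760  r=-1.8740  x^+=-4.5720  v^+=0.7889  a^+=1.4382
step 6: x_pred=-2.5392  r=6.4292  x^+=-0.4947  v^+=2.8702  a^+=2.8118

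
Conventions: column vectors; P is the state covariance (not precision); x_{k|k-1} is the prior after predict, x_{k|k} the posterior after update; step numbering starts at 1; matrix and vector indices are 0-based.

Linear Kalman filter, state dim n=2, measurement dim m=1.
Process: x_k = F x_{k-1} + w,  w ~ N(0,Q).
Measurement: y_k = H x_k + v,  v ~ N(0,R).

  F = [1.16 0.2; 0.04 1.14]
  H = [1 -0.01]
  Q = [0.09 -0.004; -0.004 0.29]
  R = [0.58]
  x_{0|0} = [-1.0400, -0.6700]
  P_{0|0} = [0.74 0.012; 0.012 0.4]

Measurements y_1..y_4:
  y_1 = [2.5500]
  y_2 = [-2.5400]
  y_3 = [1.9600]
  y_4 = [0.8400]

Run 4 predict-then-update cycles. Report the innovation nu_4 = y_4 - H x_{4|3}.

step 1: x^-=[-1.3404, -0.8054]  P^-=[1.1073 0.1375; 0.1375 0.8121]  S=[1.6846]  K=[0.6565; 0.0768]  nu=[3.8823]  x^+=[1.2083, -0.5072]  P^+=[0.3813 0.0526; 0.0526 0.8022]
step 2: x^-=[1.3002, -0.5299]  P^-=[0.6595 0.2665; 0.2665 1.3379]  S=[1.2343]  K=[0.5322; 0.2051]  nu=[-3.8455]  x^+=[-0.7462, -1.3186]  P^+=[0.3100 0.1318; 0.1318 1.2860]
step 3: x^-=[-1.1294, -1.5330]  P^-=[0.6197 0.4790; 0.4790 1.9738]  S=[1.1903]  K=[0.5166; 0.3858]  nu=[3.0740]  x^+=[0.4587, -0.3471]  P^+=[0.3020 0.2417; 0.2417 1.7966]
step 4: x^-=[0.4626, -0.3773]  P^-=[0.6805 0.7412; 0.7412 2.6475]  S=[1.2459]  K=[0.5402; 0.5737]  nu=[0.3736]  x^+=[0.6644, -0.1630]  P^+=[0.3169 0.3551; 0.3551 2.2374]

innov = [0.3736]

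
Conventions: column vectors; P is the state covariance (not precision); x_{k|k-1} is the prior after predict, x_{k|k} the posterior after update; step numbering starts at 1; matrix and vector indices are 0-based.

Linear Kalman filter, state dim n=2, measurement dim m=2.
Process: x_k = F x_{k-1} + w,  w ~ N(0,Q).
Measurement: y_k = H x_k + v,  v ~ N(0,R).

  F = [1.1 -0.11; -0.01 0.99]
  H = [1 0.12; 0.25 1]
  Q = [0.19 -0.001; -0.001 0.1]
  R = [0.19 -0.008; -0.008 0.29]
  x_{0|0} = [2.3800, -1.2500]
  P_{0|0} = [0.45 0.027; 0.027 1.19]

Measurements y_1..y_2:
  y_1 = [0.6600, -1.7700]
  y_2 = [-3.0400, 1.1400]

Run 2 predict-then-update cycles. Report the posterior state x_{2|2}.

x_post = [-1.5009, 0.0704]

step 1: x^-=[2.7555, -1.2613]  P^-=[0.7424 -0.1061; -0.1061 1.2658]  S=[0.9251 0.2202; 0.2202 1.5492]  K=[0.8037 -0.0629; -0.1458 0.8207]  nu=[-1.9441, -1.1976]  x^+=[1.2684, -1.9606]  P^+=[0.1610 -0.0649; -0.0649 0.2554]
step 2: x^-=[1.6109, -1.9537]  P^-=[0.4036 -0.1014; -0.1014 0.3516]  S=[0.5743 0.0307; 0.0307 0.6162]  K=[0.6834 -0.0348; -0.1317 0.5361]  nu=[-4.4165, 2.6910]  x^+=[-1.5009, 0.0704]  P^+=[0.1361 -0.0496; -0.0496 0.1689]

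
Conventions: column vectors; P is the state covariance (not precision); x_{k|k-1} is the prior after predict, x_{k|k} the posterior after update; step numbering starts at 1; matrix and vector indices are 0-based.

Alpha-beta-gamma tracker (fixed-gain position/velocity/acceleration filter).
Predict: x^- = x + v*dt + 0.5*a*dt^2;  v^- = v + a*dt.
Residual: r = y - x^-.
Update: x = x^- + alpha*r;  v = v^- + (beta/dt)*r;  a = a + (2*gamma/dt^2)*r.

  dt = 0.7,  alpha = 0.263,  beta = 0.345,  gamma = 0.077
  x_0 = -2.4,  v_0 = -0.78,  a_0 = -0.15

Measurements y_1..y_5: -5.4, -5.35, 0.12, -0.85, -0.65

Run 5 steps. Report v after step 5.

step 1: x_pred=-2.9827  r=-2.4173  x^+=-3.6185  v^+=-2.0764  a^+=-0.9097
step 2: x_pred=-5.2948  r=-0.0552  x^+=-5.3093  v^+=-2.7404  a^+=-0.9271
step 3: x_pred=-7.4547  r=7.5747  x^+=-5.4626  v^+=0.3440  a^+=1.4536
step 4: x_pred=-4.8657  r=4.0157  x^+=-3.8095  v^+=3.3406  a^+=2.7156
step 5: x_pred=-0.8058  r=0.1558  x^+=-0.7648  v^+=5.3183  a^+=2.7646

v_post = 5.3183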